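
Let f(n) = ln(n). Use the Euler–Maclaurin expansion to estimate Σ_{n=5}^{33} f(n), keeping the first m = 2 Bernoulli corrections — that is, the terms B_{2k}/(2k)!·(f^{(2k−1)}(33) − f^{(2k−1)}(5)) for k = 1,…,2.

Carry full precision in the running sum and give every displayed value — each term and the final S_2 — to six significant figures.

The integral term ∫_5^33 ln(x) dx = 79.3376.
½[f(5) + f(33)] = ½[1.60944 + 3.49651] = 2.55297.
Integral + boundary = 81.8905.
k=1: B_{2}/(2)! × [f^{(1)}(33) − f^{(1)}(5)] = 1/12 × (0.0303030 − 0.200000) = -0.0141414.
After k=1: 81.8764.
k=2: B_{4}/(4)! × [f^{(3)}(33) − f^{(3)}(5)] = −1/720 × (5.56529e-05 − 0.0160000) = 2.21449e-05.

S_2 ≈ 81.8764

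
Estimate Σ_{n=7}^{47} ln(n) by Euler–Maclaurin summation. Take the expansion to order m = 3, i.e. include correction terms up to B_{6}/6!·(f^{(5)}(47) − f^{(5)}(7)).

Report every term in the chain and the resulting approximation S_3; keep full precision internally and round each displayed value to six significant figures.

∫_7^47 ln(x) dx evaluates to 127.336.
½[f(7) + f(47)] = ½[1.94591 + 3.85015] = 2.89803.
So far: 130.234.
Correction k=1: B_{2}/2! · (f^{(1)}(47) − f^{(1)}(7)) = 1/12 · (0.0212766 − 0.142857) = -0.0101317.
Partial sum through k=1: 130.223.
Correction k=2: B_{4}/4! · (f^{(3)}(47) − f^{(3)}(7)) = −1/720 · (1.92636e-05 − 0.00583090) = 8.07172e-06.
Partial sum through k=2: 130.223.
Correction k=3: B_{6}/6! · (f^{(5)}(47) − f^{(5)}(7)) = 1/30240 · (1.04646e-07 − 0.00142798) = -4.72180e-08.

S_3 ≈ 130.223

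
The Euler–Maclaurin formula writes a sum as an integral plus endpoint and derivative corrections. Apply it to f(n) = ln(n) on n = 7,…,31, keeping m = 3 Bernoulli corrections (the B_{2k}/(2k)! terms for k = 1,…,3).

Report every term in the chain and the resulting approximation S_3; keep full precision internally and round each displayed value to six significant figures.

The integral term ∫_7^31 ln(x) dx = 68.8322.
Boundary: ½(f(7) + f(31)) = ½(1.94591 + 3.43399) = 2.68995.
So far: 71.5222.
Order-1 term: 1/12 · (0.0322581 − 0.142857) = -0.00921659.
Running total after k=1: 71.5130.
Order-2 term: −1/720 · (6.71344e-05 − 0.00583090) = 8.00524e-06.
Running total after k=2: 71.5130.
Order-3 term: 1/30240 · (8.38306e-07 − 0.00142798) = -4.71937e-08.

S_3 ≈ 71.5130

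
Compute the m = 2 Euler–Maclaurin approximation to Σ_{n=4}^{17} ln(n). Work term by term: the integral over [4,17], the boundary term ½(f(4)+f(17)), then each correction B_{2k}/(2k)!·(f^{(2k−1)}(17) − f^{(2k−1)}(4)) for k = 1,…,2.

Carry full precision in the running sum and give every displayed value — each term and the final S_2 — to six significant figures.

The integral term ∫_4^17 ln(x) dx = 29.6194.
Endpoint term: (f(4) + f(17))/2 = (1.38629 + 2.83321)/2 = 2.10975.
Integral + boundary = 31.7292.
Order-1 term: 1/12 · (0.0588235 − 0.250000) = -0.0159314.
Running total after k=1: 31.7133.
Order-2 term: −1/720 · (0.000407083 − 0.0312500) = 4.28374e-05.

S_2 ≈ 31.7133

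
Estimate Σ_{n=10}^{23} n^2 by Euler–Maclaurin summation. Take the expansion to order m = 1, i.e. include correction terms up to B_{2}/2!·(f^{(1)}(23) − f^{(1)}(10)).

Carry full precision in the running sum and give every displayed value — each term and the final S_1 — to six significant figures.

The integral term ∫_10^23 x^2 dx = 3722.33.
Boundary: ½(f(10) + f(23)) = ½(100.000 + 529.000) = 314.500.
Integral + boundary = 4036.83.
Correction k=1: B_{2}/2! · (f^{(1)}(23) − f^{(1)}(10)) = 1/12 · (46.0000 − 20.0000) = 2.16667.

S_1 ≈ 4039.00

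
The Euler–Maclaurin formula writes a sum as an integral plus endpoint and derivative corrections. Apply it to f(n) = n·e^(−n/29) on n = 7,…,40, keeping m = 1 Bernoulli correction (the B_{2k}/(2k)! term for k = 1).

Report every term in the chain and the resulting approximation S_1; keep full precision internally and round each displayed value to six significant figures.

The integral term ∫_7^40 x·e^(−x/29) dx = 316.352.
Endpoint term: (f(7) + f(40))/2 = (5.49881 + 10.0701)/2 = 7.78444.
Integral + boundary = 324.136.
Correction k=1: B_{2}/2! · (f^{(1)}(40) − f^{(1)}(7)) = 1/12 · (-0.0954922 − 0.595930) = -0.0576185.

S_1 ≈ 324.078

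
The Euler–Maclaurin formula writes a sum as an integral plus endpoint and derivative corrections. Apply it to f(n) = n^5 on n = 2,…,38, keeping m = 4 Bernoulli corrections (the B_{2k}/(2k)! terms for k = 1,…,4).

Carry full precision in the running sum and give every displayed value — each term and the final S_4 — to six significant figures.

∫_2^38 x^5 dx evaluates to 5.01823e+08.
Endpoint term: (f(2) + f(38))/2 = (32.0000 + 7.92352e+07)/2 = 3.96176e+07.
So far: 5.41440e+08.
Order-1 term: 1/12 · (1.04257e+07 − 80.0000) = 868800.
Partial sum through k=1: 5.42309e+08.
Order-2 term: −1/720 · (86640.0 − 240.000) = -120.000.
Partial sum through k=2: 5.42309e+08.
Order-3 term: 1/30240 · (120.000 − 120.000) = 0.00000.
Partial sum through k=3: 5.42309e+08.
Order-4 term: −1/1209600 · (0.00000 − 0.00000) = 0.00000.

S_4 ≈ 5.42309e+08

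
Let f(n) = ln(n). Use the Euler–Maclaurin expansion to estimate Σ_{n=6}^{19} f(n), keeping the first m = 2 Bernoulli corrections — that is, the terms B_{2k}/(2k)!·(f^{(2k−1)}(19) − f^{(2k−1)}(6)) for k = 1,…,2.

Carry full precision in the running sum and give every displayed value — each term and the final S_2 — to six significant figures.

S_2 ≈ 34.5524

The integral term ∫_6^19 ln(x) dx = 32.1938.
Endpoint term: (f(6) + f(19))/2 = (1.79176 + 2.94444)/2 = 2.36810.
So far: 34.5619.
Order-1 term: 1/12 · (0.0526316 − 0.166667) = -0.00950292.
Running total after k=1: 34.5524.
Order-2 term: −1/720 · (0.000291588 − 0.00925926) = 1.24551e-05.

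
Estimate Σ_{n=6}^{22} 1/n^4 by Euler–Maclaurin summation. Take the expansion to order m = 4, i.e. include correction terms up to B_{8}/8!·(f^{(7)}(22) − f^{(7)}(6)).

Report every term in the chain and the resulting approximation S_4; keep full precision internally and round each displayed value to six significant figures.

S_4 ≈ 0.00194207

∫_6^22 1/x^4 dx evaluates to 0.00151191.
Endpoint term: (f(6) + f(22))/2 = (0.000771605 + 4.26883e-06)/2 = 0.000387937.
Running total after boundary: 0.00189984.
Correction k=1: B_{2}/2! · (f^{(1)}(22) − f^{(1)}(6)) = 1/12 · (-7.76152e-07 − (-0.000514403)) = 4.28023e-05.
Running total after k=1: 0.00194264.
Correction k=2: B_{4}/4! · (f^{(3)}(22) − f^{(3)}(6)) = −1/720 · (-4.81086e-08 − (-0.000428669)) = -5.95307e-07.
Running total after k=2: 0.00194205.
Correction k=3: B_{6}/6! · (f^{(5)}(22) − f^{(5)}(6)) = 1/30240 · (-5.56628e-09 − (-0.000666819)) = 2.20507e-08.
Running total after k=3: 0.00194207.
Correction k=4: B_{8}/8! · (f^{(7)}(22) − f^{(7)}(6)) = −1/1209600 · (-1.03505e-09 − (-0.00166705)) = -1.37818e-09.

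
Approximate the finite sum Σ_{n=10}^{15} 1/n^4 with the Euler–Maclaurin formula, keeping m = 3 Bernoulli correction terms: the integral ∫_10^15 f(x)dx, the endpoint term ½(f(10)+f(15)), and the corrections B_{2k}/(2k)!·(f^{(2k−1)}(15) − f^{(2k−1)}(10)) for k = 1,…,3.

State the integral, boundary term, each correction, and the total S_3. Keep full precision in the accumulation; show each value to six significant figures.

S_3 ≈ 0.000297323

∫_10^15 1/x^4 dx evaluates to 0.000234568.
Endpoint term: (f(10) + f(15))/2 = (0.000100000 + 1.97531e-05)/2 = 5.98765e-05.
So far: 0.000294444.
k=1: B_{2}/(2)! × [f^{(1)}(15) − f^{(1)}(10)] = 1/12 × (-5.26749e-06 − (-4.00000e-05)) = 2.89438e-06.
Running total after k=1: 0.000297339.
k=2: B_{4}/(4)! × [f^{(3)}(15) − f^{(3)}(10)] = −1/720 × (-7.02332e-07 − (-1.20000e-05)) = -1.56912e-08.
Running total after k=2: 0.000297323.
k=3: B_{6}/(6)! × [f^{(5)}(15) − f^{(5)}(10)] = 1/30240 × (-1.74803e-07 − (-6.72000e-06)) = 2.16442e-10.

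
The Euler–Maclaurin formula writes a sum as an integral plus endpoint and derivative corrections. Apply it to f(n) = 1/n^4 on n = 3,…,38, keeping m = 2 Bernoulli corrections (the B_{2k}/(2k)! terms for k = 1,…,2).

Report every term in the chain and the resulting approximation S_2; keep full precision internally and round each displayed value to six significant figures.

S_2 ≈ 0.0198082

Integral: ∫_3^38 1/x^4 dx = 0.0123396.
½[f(3) + f(38)] = ½[0.0123457 + 4.79585e-07] = 0.00617308.
Integral + boundary = 0.0185127.
k=1: B_{2}/(2)! × [f^{(1)}(38) − f^{(1)}(3)] = 1/12 × (-5.04826e-08 − (-0.0164609)) = 0.00137174.
Partial sum through k=1: 0.0198844.
k=2: B_{4}/(4)! × [f^{(3)}(38) − f^{(3)}(3)] = −1/720 × (-1.04881e-09 − (-0.0548697)) = -7.62079e-05.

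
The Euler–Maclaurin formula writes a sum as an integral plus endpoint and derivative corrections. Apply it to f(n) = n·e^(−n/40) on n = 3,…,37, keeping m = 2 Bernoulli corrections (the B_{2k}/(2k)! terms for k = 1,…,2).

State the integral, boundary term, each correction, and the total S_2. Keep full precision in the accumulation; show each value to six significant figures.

S_2 ≈ 383.060

∫_3^37 x·e^(−x/40) dx evaluates to 374.402.
Boundary: ½(f(3) + f(37)) = ½(2.78323 + 14.6717) = 8.72745.
So far: 383.129.
k=1: B_{2}/(2)! × [f^{(1)}(37) − f^{(1)}(3)] = 1/12 × (0.0297399 − 0.858163) = -0.0690352.
Partial sum through k=1: 383.060.
k=2: B_{4}/(4)! × [f^{(3)}(37) − f^{(3)}(3)] = −1/720 × (0.000514252 − 0.00169603) = 1.64136e-06.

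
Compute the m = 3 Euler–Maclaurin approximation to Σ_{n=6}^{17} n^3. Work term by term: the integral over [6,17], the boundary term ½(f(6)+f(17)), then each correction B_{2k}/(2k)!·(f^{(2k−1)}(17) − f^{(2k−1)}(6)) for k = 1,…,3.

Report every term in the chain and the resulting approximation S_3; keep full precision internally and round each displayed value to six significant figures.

S_3 ≈ 23184.0

The integral term ∫_6^17 x^3 dx = 20556.2.
Endpoint term: (f(6) + f(17))/2 = (216.000 + 4913.00)/2 = 2564.50.
Integral + boundary = 23120.8.
Order-1 term: 1/12 · (867.000 − 108.000) = 63.2500.
Partial sum through k=1: 23184.0.
Order-2 term: −1/720 · (6.00000 − 6.00000) = 0.00000.
Partial sum through k=2: 23184.0.
Order-3 term: 1/30240 · (0.00000 − 0.00000) = 0.00000.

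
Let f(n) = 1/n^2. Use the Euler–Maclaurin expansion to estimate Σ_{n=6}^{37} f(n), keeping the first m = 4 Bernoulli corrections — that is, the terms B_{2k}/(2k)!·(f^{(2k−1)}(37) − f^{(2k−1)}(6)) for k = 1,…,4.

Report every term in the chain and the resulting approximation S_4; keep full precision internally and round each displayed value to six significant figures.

∫_6^37 1/x^2 dx evaluates to 0.139640.
Boundary: ½(f(6) + f(37)) = ½(0.0277778 + 0.000730460) = 0.0142541.
So far: 0.153894.
k=1: B_{2}/(2)! × [f^{(1)}(37) − f^{(1)}(6)] = 1/12 × (-3.94843e-05 − (-0.00925926)) = 0.000768315.
After k=1: 0.154662.
k=2: B_{4}/(4)! × [f^{(3)}(37) − f^{(3)}(6)] = −1/720 × (-3.46101e-07 − (-0.00308642)) = -4.28621e-06.
After k=2: 0.154658.
k=3: B_{6}/(6)! × [f^{(5)}(37) − f^{(5)}(6)] = 1/30240 × (-7.58439e-09 − (-0.00257202)) = 8.50532e-08.
After k=3: 0.154658.
k=4: B_{8}/(8)! × [f^{(7)}(37) − f^{(7)}(6)] = −1/1209600 × (-3.10245e-10 − (-0.00400091)) = -3.30763e-09.

S_4 ≈ 0.154658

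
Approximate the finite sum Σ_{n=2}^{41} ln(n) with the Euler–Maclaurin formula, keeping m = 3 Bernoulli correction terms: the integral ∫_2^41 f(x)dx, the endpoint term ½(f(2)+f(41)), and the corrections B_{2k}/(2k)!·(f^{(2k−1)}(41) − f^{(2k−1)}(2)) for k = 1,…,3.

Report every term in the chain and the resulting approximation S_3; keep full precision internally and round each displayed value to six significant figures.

∫_2^41 ln(x) dx evaluates to 111.870.
Boundary: ½(f(2) + f(41)) = ½(0.693147 + 3.71357) = 2.20336.
So far: 114.074.
Correction k=1: B_{2}/2! · (f^{(1)}(41) − f^{(1)}(2)) = 1/12 · (0.0243902 − 0.500000) = -0.0396341.
Partial sum through k=1: 114.034.
Correction k=2: B_{4}/4! · (f^{(3)}(41) − f^{(3)}(2)) = −1/720 · (2.90187e-05 − 0.250000) = 0.000347182.
Partial sum through k=2: 114.034.
Correction k=3: B_{6}/6! · (f^{(5)}(41) − f^{(5)}(2)) = 1/30240 · (2.07153e-07 − 0.750000) = -2.48016e-05.

S_3 ≈ 114.034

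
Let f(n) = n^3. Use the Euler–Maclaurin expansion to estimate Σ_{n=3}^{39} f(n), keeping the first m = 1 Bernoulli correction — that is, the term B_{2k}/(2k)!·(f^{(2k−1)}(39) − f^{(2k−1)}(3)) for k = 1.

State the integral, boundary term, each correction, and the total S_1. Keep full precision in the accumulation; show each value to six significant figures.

S_1 ≈ 608391

Integral: ∫_3^39 x^3 dx = 578340.
½[f(3) + f(39)] = ½[27.0000 + 59319.0] = 29673.0.
Integral + boundary = 608013.
Correction k=1: B_{2}/2! · (f^{(1)}(39) − f^{(1)}(3)) = 1/12 · (4563.00 − 27.0000) = 378.000.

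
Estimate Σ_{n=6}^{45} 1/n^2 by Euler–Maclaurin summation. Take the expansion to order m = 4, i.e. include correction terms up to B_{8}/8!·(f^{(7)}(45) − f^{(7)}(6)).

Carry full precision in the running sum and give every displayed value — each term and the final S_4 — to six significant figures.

S_4 ≈ 0.159346

Integral: ∫_6^45 1/x^2 dx = 0.144444.
Boundary: ½(f(6) + f(45)) = ½(0.0277778 + 0.000493827) = 0.0141358.
So far: 0.158580.
Correction k=1: B_{2}/2! · (f^{(1)}(45) − f^{(1)}(6)) = 1/12 · (-2.19479e-05 − (-0.00925926)) = 0.000769776.
Partial sum through k=1: 0.159350.
Correction k=2: B_{4}/4! · (f^{(3)}(45) − f^{(3)}(6)) = −1/720 · (-1.30061e-07 − (-0.00308642)) = -4.28651e-06.
Partial sum through k=2: 0.159346.
Correction k=3: B_{6}/6! · (f^{(5)}(45) − f^{(5)}(6)) = 1/30240 · (-1.92684e-09 − (-0.00257202)) = 8.50534e-08.
Partial sum through k=3: 0.159346.
Correction k=4: B_{8}/8! · (f^{(7)}(45) − f^{(7)}(6)) = −1/1209600 · (-5.32854e-11 − (-0.00400091)) = -3.30763e-09.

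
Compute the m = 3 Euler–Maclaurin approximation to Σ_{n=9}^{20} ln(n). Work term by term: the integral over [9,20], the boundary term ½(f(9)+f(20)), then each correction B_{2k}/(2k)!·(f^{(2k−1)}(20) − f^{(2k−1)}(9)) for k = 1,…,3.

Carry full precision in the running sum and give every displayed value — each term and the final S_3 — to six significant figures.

Integral: ∫_9^20 ln(x) dx = 29.1396.
½[f(9) + f(20)] = ½[2.19722 + 2.99573] = 2.59648.
Running total after boundary: 31.7361.
k=1: B_{2}/(2)! × [f^{(1)}(20) − f^{(1)}(9)] = 1/12 × (0.0500000 − 0.111111) = -0.00509259.
After k=1: 31.7310.
k=2: B_{4}/(4)! × [f^{(3)}(20) − f^{(3)}(9)] = −1/720 × (0.000250000 − 0.00274348) = 3.46317e-06.
After k=2: 31.7310.
k=3: B_{6}/(6)! × [f^{(5)}(20) − f^{(5)}(9)] = 1/30240 × (7.50000e-06 − 0.000406442) = -1.31925e-08.

S_3 ≈ 31.7310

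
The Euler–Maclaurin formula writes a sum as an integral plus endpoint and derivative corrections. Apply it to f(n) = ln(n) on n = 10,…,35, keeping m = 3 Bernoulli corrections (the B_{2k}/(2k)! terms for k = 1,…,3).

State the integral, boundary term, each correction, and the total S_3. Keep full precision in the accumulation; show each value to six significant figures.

S_3 ≈ 79.3343

∫_10^35 ln(x) dx evaluates to 76.4113.
Endpoint term: (f(10) + f(35))/2 = (2.30259 + 3.55535)/2 = 2.92897.
Running total after boundary: 79.3403.
Correction k=1: B_{2}/2! · (f^{(1)}(35) − f^{(1)}(10)) = 1/12 · (0.0285714 − 0.100000) = -0.00595238.
Running total after k=1: 79.3343.
Correction k=2: B_{4}/4! · (f^{(3)}(35) − f^{(3)}(10)) = −1/720 · (4.66472e-05 − 0.00200000) = 2.71299e-06.
Running total after k=2: 79.3343.
Correction k=3: B_{6}/6! · (f^{(5)}(35) − f^{(5)}(10)) = 1/30240 · (4.56952e-07 − 0.000240000) = -7.92140e-09.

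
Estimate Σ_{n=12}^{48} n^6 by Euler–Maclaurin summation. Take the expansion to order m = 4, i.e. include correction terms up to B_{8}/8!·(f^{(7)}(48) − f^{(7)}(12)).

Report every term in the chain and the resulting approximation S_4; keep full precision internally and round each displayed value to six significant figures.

S_4 ≈ 9.01058e+10

∫_12^48 x^6 dx evaluates to 8.38618e+10.
Boundary: ½(f(12) + f(48)) = ½(2.98598e+06 + 1.22306e+10) = 6.11679e+09.
Running total after boundary: 8.99786e+10.
k=1: B_{2}/(2)! × [f^{(1)}(48) − f^{(1)}(12)] = 1/12 × (1.52882e+09 − 1.49299e+06) = 1.27278e+08.
Partial sum through k=1: 9.01059e+10.
k=2: B_{4}/(4)! × [f^{(3)}(48) − f^{(3)}(12)] = −1/720 × (1.32710e+07 − 207360) = -18144.0.
Partial sum through k=2: 9.01058e+10.
k=3: B_{6}/(6)! × [f^{(5)}(48) − f^{(5)}(12)] = 1/30240 × (34560.0 − 8640.00) = 0.857143.
Partial sum through k=3: 9.01058e+10.
k=4: B_{8}/(8)! × [f^{(7)}(48) − f^{(7)}(12)] = −1/1209600 × (0.00000 − 0.00000) = 0.00000.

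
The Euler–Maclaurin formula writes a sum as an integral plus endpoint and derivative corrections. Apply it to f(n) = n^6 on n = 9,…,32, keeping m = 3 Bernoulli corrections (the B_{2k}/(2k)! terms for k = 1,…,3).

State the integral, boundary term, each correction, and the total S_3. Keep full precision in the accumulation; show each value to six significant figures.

Integral: ∫_9^32 x^6 dx = 4.90785e+09.
Endpoint term: (f(9) + f(32))/2 = (531441 + 1.07374e+09)/2 = 5.37137e+08.
Running total after boundary: 5.44499e+09.
k=1: B_{2}/(2)! × [f^{(1)}(32) − f^{(1)}(9)] = 1/12 × (2.01327e+08 − 354294) = 1.67477e+07.
Partial sum through k=1: 5.46174e+09.
k=2: B_{4}/(4)! × [f^{(3)}(32) − f^{(3)}(9)] = −1/720 × (3.93216e+06 − 87480.0) = -5339.83.
Partial sum through k=2: 5.46173e+09.
k=3: B_{6}/(6)! × [f^{(5)}(32) − f^{(5)}(9)] = 1/30240 × (23040.0 − 6480.00) = 0.547619.

S_3 ≈ 5.46173e+09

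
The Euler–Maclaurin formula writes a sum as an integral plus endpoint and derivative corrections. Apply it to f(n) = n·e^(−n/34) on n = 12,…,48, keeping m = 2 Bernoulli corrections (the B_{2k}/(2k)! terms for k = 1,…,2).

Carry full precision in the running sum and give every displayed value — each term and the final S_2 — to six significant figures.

∫_12^48 x·e^(−x/34) dx evaluates to 419.424.
½[f(12) + f(48)] = ½[8.43142 + 11.6982] = 10.0648.
Integral + boundary = 429.489.
Correction k=1: B_{2}/2! · (f^{(1)}(48) − f^{(1)}(12)) = 1/12 · (-0.100352 − 0.454636) = -0.0462490.
Running total after k=1: 429.443.
Correction k=2: B_{4}/4! · (f^{(3)}(48) − f^{(3)}(12)) = −1/720 · (0.000334838 − 0.00160889) = 1.76951e-06.

S_2 ≈ 429.443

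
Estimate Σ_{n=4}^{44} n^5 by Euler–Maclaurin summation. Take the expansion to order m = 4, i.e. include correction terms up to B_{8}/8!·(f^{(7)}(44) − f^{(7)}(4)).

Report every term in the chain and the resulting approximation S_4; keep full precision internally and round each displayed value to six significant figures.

S_4 ≈ 1.29341e+09

∫_4^44 x^5 dx evaluates to 1.20938e+09.
Boundary: ½(f(4) + f(44)) = ½(1024.00 + 1.64916e+08) = 8.24586e+07.
Integral + boundary = 1.29184e+09.
Correction k=1: B_{2}/2! · (f^{(1)}(44) − f^{(1)}(4)) = 1/12 · (1.87405e+07 − 1280.00) = 1.56160e+06.
Partial sum through k=1: 1.29341e+09.
Correction k=2: B_{4}/4! · (f^{(3)}(44) − f^{(3)}(4)) = −1/720 · (116160 − 960.000) = -160.000.
Partial sum through k=2: 1.29341e+09.
Correction k=3: B_{6}/6! · (f^{(5)}(44) − f^{(5)}(4)) = 1/30240 · (120.000 − 120.000) = 0.00000.
Partial sum through k=3: 1.29341e+09.
Correction k=4: B_{8}/8! · (f^{(7)}(44) − f^{(7)}(4)) = −1/1209600 · (0.00000 − 0.00000) = 0.00000.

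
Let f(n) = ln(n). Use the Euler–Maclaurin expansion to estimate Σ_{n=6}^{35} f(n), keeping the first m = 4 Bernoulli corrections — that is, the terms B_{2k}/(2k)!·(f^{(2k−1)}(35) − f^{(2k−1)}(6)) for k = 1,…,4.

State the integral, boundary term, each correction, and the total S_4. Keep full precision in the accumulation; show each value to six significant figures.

The integral term ∫_6^35 ln(x) dx = 84.6866.
Endpoint term: (f(6) + f(35))/2 = (1.79176 + 3.55535)/2 = 2.67355.
Running total after boundary: 87.3602.
Order-1 term: 1/12 · (0.0285714 − 0.166667) = -0.0115079.
After k=1: 87.3487.
Order-2 term: −1/720 · (4.66472e-05 − 0.00925926) = 1.27953e-05.
After k=2: 87.3487.
Order-3 term: 1/30240 · (4.56952e-07 − 0.00308642) = -1.02049e-07.
After k=3: 87.3487.
Order-4 term: −1/1209600 · (1.11907e-08 − 0.00257202) = 2.12633e-09.

S_4 ≈ 87.3487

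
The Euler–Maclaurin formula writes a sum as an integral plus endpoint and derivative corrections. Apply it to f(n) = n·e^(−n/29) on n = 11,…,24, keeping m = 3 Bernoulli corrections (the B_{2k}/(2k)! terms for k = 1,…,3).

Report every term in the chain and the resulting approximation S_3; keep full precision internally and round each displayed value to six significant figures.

S_3 ≈ 130.979

Integral: ∫_11^24 x·e^(−x/29) dx = 121.999.
½[f(11) + f(24)] = ½[7.52767 + 10.4905] = 9.00907.
So far: 131.008.
k=1: B_{2}/(2)! × [f^{(1)}(24) − f^{(1)}(11)] = 1/12 × (0.0753626 − 0.424759) = -0.0291163.
Running total after k=1: 130.979.
k=2: B_{4}/(4)! × [f^{(3)}(24) − f^{(3)}(11)] = −1/720 × (0.00112909 − 0.00213249) = 1.39361e-06.
Running total after k=2: 130.979.
k=3: B_{6}/(6)! × [f^{(5)}(24) − f^{(5)}(11)] = 1/30240 × (2.57857e-06 − 4.47077e-06) = -6.25727e-11.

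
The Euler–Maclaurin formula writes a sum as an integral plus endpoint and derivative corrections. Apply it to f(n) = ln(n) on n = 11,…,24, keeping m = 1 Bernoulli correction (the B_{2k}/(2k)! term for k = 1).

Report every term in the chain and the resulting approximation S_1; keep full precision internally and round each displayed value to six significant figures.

S_1 ≈ 39.6803

Integral: ∫_11^24 ln(x) dx = 36.8964.
Endpoint term: (f(11) + f(24))/2 = (2.39790 + 3.17805)/2 = 2.78797.
Running total after boundary: 39.6844.
Order-1 term: 1/12 · (0.0416667 − 0.0909091) = -0.00410354.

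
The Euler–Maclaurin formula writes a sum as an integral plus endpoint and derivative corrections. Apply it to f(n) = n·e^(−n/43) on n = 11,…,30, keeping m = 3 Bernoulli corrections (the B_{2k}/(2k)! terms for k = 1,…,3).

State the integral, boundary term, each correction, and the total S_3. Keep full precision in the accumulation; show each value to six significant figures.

Integral: ∫_11^30 x·e^(−x/43) dx = 235.482.
Endpoint term: (f(11) + f(30))/2 = (8.51715 + 14.9322)/2 = 11.7247.
Running total after boundary: 247.206.
Order-1 term: 1/12 · (0.150480 − 0.576213) = -0.0354777.
Partial sum through k=1: 247.171.
Order-2 term: −1/720 · (0.000619774 − 0.00114915) = 7.35249e-07.
Partial sum through k=2: 247.171.
Order-3 term: 1/30240 · (6.26373e-07 − 1.07446e-06) = -1.48176e-11.

S_3 ≈ 247.171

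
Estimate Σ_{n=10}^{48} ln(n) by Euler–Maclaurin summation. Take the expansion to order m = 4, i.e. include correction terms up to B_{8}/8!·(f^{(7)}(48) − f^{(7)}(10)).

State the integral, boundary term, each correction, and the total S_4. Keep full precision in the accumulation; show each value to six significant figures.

Integral: ∫_10^48 ln(x) dx = 124.792.
Boundary: ½(f(10) + f(48)) = ½(2.30259 + 3.87120) = 3.08689.
So far: 127.879.
k=1: B_{2}/(2)! × [f^{(1)}(48) − f^{(1)}(10)] = 1/12 × (0.0208333 − 0.100000) = -0.00659722.
After k=1: 127.872.
k=2: B_{4}/(4)! × [f^{(3)}(48) − f^{(3)}(10)] = −1/720 × (1.80845e-05 − 0.00200000) = 2.75266e-06.
After k=2: 127.872.
k=3: B_{6}/(6)! × [f^{(5)}(48) − f^{(5)}(10)] = 1/30240 × (9.41901e-08 − 0.000240000) = -7.93339e-09.
After k=3: 127.872.
k=4: B_{8}/(8)! × [f^{(7)}(48) − f^{(7)}(10)] = −1/1209600 × (1.22643e-09 − 7.20000e-05) = 5.95228e-11.

S_4 ≈ 127.872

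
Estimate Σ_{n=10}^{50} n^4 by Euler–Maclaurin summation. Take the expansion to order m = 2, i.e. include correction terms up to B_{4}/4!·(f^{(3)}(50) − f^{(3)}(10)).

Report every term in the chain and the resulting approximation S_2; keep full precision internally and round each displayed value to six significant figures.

S_2 ≈ 6.56513e+07

The integral term ∫_10^50 x^4 dx = 6.24800e+07.
Endpoint term: (f(10) + f(50))/2 = (10000.0 + 6.25000e+06)/2 = 3.13000e+06.
So far: 6.56100e+07.
Order-1 term: 1/12 · (500000 − 4000.00) = 41333.3.
Partial sum through k=1: 6.56513e+07.
Order-2 term: −1/720 · (1200.00 − 240.000) = -1.33333.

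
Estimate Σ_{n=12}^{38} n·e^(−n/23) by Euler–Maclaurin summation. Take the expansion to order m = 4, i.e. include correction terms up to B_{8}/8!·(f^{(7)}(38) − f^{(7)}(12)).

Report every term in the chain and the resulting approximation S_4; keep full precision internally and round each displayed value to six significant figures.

S_4 ≈ 216.064

∫_12^38 x·e^(−x/23) dx evaluates to 208.897.
Endpoint term: (f(12) + f(38))/2 = (7.12185 + 7.28205)/2 = 7.20195.
Integral + boundary = 216.098.
Order-1 term: 1/12 · (-0.124978 − 0.283842) = -0.0340683.
Running total after k=1: 216.064.
Order-2 term: −1/720 · (0.000488257 − 0.00278037) = 3.18349e-06.
Running total after k=2: 216.064.
Order-3 term: 1/30240 · (2.29256e-06 − 9.49751e-06) = -2.38259e-10.
Running total after k=3: 216.064.
Order-4 term: −1/1209600 · (6.92278e-09 − 2.59719e-08) = 1.57482e-14.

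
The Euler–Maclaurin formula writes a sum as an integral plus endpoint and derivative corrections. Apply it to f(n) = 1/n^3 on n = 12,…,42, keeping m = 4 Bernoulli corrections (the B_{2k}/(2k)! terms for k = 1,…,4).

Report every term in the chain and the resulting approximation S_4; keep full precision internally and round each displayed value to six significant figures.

S_4 ≈ 0.00349682

Integral: ∫_12^42 1/x^3 dx = 0.00318878.
Boundary: ½(f(12) + f(42)) = ½(0.000578704 + 1.34975e-05) = 0.000296101.
Integral + boundary = 0.00348488.
Correction k=1: B_{2}/2! · (f^{(1)}(42) − f^{(1)}(12)) = 1/12 · (-9.64104e-07 − (-0.000144676)) = 1.19760e-05.
After k=1: 0.00349685.
Correction k=2: B_{4}/4! · (f^{(3)}(42) − f^{(3)}(12)) = −1/720 · (-1.09309e-08 − (-2.00939e-05)) = -2.78930e-08.
After k=2: 0.00349682.
Correction k=3: B_{6}/6! · (f^{(5)}(42) − f^{(5)}(12)) = 1/30240 · (-2.60259e-10 − (-5.86071e-06)) = 1.93798e-10.
After k=3: 0.00349682.
Correction k=4: B_{8}/8! · (f^{(7)}(42) − f^{(7)}(12)) = −1/1209600 · (-1.06228e-11 − (-2.93036e-06)) = -2.42257e-12.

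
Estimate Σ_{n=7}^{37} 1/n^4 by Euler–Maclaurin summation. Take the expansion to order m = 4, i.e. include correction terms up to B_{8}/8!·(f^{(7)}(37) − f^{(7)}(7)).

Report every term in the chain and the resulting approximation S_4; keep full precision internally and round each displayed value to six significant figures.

Integral: ∫_7^37 1/x^4 dx = 0.000965237.
Boundary: ½(f(7) + f(37)) = ½(0.000416493 + 5.33572e-07) = 0.000208513.
Running total after boundary: 0.00117375.
Order-1 term: 1/12 · (-5.76835e-08 − (-0.000237996)) = 1.98282e-05.
Running total after k=1: 0.00119358.
Order-2 term: −1/720 · (-1.26406e-09 − (-0.000145712)) = -2.02376e-07.
Running total after k=2: 0.00119338.
Order-3 term: 1/30240 · (-5.17075e-11 − (-0.000166528)) = 5.50687e-09.
Running total after k=3: 0.00119338.
Order-4 term: −1/1209600 · (-3.39933e-12 − (-0.000305868)) = -2.52867e-10.

S_4 ≈ 0.00119338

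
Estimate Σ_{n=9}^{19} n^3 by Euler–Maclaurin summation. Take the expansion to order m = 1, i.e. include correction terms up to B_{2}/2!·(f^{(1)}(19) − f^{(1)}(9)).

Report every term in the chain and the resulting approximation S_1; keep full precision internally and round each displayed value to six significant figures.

S_1 ≈ 34804.0

∫_9^19 x^3 dx evaluates to 30940.0.
Boundary: ½(f(9) + f(19)) = ½(729.000 + 6859.00) = 3794.00.
So far: 34734.0.
k=1: B_{2}/(2)! × [f^{(1)}(19) − f^{(1)}(9)] = 1/12 × (1083.00 − 243.000) = 70.0000.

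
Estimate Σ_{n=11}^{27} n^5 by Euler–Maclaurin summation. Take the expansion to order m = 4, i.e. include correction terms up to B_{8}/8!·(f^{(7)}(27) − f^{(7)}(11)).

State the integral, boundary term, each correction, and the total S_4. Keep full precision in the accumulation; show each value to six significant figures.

S_4 ≈ 7.17451e+07

Integral: ∫_11^27 x^5 dx = 6.42748e+07.
Boundary: ½(f(11) + f(27)) = ½(161051 + 1.43489e+07) = 7.25498e+06.
Integral + boundary = 7.15298e+07.
Correction k=1: B_{2}/2! · (f^{(1)}(27) − f^{(1)}(11)) = 1/12 · (2.65720e+06 − 73205.0) = 215333.
After k=1: 7.17451e+07.
Correction k=2: B_{4}/4! · (f^{(3)}(27) − f^{(3)}(11)) = −1/720 · (43740.0 − 7260.00) = -50.6667.
After k=2: 7.17451e+07.
Correction k=3: B_{6}/6! · (f^{(5)}(27) − f^{(5)}(11)) = 1/30240 · (120.000 − 120.000) = 0.00000.
After k=3: 7.17451e+07.
Correction k=4: B_{8}/8! · (f^{(7)}(27) − f^{(7)}(11)) = −1/1209600 · (0.00000 − 0.00000) = 0.00000.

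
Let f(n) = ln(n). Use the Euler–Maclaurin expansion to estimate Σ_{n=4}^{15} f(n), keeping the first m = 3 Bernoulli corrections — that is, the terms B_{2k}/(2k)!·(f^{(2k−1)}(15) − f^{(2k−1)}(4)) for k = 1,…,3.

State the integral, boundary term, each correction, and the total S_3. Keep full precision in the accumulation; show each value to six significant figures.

The integral term ∫_4^15 ln(x) dx = 24.0756.
Boundary: ½(f(4) + f(15)) = ½(1.38629 + 2.70805) = 2.04717.
Integral + boundary = 26.1227.
Order-1 term: 1/12 · (0.0666667 − 0.250000) = -0.0152778.
Partial sum through k=1: 26.1075.
Order-2 term: −1/720 · (0.000592593 − 0.0312500) = 4.25797e-05.
Partial sum through k=2: 26.1075.
Order-3 term: 1/30240 · (3.16049e-05 − 0.0234375) = -7.74004e-07.

S_3 ≈ 26.1075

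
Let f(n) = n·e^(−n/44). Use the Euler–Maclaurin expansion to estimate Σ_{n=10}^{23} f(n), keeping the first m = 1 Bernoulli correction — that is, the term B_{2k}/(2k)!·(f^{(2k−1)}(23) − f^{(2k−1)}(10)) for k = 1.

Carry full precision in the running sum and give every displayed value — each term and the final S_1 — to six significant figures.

S_1 ≈ 155.868

Integral: ∫_10^23 x·e^(−x/44) dx = 145.094.
½[f(10) + f(23)] = ½[7.96703 + 13.6367] = 10.8019.
Running total after boundary: 155.896.
Correction k=1: B_{2}/2! · (f^{(1)}(23) − f^{(1)}(10)) = 1/12 · (0.282976 − 0.615634) = -0.0277216.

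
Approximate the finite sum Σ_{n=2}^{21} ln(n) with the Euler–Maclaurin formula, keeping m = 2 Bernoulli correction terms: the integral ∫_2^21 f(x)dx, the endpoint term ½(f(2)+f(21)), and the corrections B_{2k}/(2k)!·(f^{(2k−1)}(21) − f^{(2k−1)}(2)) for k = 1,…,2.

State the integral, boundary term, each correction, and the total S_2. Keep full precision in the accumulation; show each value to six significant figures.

S_2 ≈ 45.3802

Integral: ∫_2^21 ln(x) dx = 43.5487.
Boundary: ½(f(2) + f(21)) = ½(0.693147 + 3.04452) = 1.86883.
So far: 45.4175.
Order-1 term: 1/12 · (0.0476190 − 0.500000) = -0.0376984.
After k=1: 45.3798.
Order-2 term: −1/720 · (0.000215959 − 0.250000) = 0.000346922.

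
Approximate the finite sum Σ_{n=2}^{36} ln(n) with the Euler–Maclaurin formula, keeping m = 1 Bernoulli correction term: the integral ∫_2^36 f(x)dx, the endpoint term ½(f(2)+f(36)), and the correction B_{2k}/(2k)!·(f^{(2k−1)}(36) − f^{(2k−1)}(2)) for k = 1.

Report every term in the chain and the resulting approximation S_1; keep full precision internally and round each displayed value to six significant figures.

∫_2^36 ln(x) dx evaluates to 93.6204.
Endpoint term: (f(2) + f(36))/2 = (0.693147 + 3.58352)/2 = 2.13833.
So far: 95.7587.
k=1: B_{2}/(2)! × [f^{(1)}(36) − f^{(1)}(2)] = 1/12 × (0.0277778 − 0.500000) = -0.0393519.

S_1 ≈ 95.7194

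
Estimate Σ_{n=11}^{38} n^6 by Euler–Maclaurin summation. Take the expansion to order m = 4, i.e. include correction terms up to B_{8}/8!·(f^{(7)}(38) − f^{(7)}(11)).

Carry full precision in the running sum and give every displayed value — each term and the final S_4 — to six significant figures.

∫_11^38 x^6 dx evaluates to 1.63423e+10.
Boundary: ½(f(11) + f(38)) = ½(1.77156e+06 + 3.01094e+09) = 1.50635e+09.
Running total after boundary: 1.78487e+10.
Order-1 term: 1/12 · (4.75411e+08 − 966306) = 3.95371e+07.
After k=1: 1.78882e+10.
Order-2 term: −1/720 · (6.58464e+06 − 159720) = -8923.50.
After k=2: 1.78882e+10.
Order-3 term: 1/30240 · (27360.0 − 7920.00) = 0.642857.
After k=3: 1.78882e+10.
Order-4 term: −1/1209600 · (0.00000 − 0.00000) = 0.00000.

S_4 ≈ 1.78882e+10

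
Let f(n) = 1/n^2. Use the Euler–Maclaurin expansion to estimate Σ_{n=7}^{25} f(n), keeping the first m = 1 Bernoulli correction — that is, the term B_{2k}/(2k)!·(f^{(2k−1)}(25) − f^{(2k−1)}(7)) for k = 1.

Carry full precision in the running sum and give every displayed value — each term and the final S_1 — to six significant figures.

The integral term ∫_7^25 1/x^2 dx = 0.102857.
Boundary: ½(f(7) + f(25)) = ½(0.0204082 + 0.00160000) = 0.0110041.
Integral + boundary = 0.113861.
Order-1 term: 1/12 · (-0.000128000 − (-0.00583090)) = 0.000475242.

S_1 ≈ 0.114336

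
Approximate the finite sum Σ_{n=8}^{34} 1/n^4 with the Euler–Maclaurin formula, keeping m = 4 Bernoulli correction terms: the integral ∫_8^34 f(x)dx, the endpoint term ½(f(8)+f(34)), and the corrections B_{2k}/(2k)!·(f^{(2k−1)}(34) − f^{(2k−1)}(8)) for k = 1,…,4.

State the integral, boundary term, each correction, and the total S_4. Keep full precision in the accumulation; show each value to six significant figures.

S_4 ≈ 0.000775093

Integral: ∫_8^34 1/x^4 dx = 0.000642561.
Endpoint term: (f(8) + f(34))/2 = (0.000244141 + 7.48315e-07)/2 = 0.000122444.
Running total after boundary: 0.000765005.
Order-1 term: 1/12 · (-8.80370e-08 − (-0.000122070)) = 1.01652e-05.
Partial sum through k=1: 0.000775170.
Order-2 term: −1/720 · (-2.28470e-09 − (-5.72205e-05)) = -7.94697e-08.
Partial sum through k=2: 0.000775091.
Order-3 term: 1/30240 · (-1.10677e-10 − (-5.00679e-05)) = 1.65568e-09.
Partial sum through k=3: 0.000775093.
Order-4 term: −1/1209600 · (-8.61675e-12 − (-7.04080e-05)) = -5.82077e-11.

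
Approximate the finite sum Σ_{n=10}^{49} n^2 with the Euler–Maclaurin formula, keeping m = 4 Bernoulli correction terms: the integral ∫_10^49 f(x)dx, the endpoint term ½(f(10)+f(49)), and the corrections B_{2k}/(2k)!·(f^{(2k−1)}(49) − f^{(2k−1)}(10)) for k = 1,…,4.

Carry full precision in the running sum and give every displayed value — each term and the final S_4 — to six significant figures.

S_4 ≈ 40140.0

∫_10^49 x^2 dx evaluates to 38883.0.
½[f(10) + f(49)] = ½[100.000 + 2401.00] = 1250.50.
Integral + boundary = 40133.5.
Order-1 term: 1/12 · (98.0000 − 20.0000) = 6.50000.
Running total after k=1: 40140.0.
Order-2 term: −1/720 · (0.00000 − 0.00000) = 0.00000.
Running total after k=2: 40140.0.
Order-3 term: 1/30240 · (0.00000 − 0.00000) = 0.00000.
Running total after k=3: 40140.0.
Order-4 term: −1/1209600 · (0.00000 − 0.00000) = 0.00000.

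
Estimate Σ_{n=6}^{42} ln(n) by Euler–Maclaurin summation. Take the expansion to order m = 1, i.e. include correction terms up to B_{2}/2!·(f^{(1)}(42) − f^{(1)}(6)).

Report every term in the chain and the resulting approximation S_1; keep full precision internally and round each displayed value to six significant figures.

Integral: ∫_6^42 ln(x) dx = 110.232.
Endpoint term: (f(6) + f(42))/2 = (1.79176 + 3.73767)/2 = 2.76471.
Running total after boundary: 112.996.
Correction k=1: B_{2}/2! · (f^{(1)}(42) − f^{(1)}(6)) = 1/12 · (0.0238095 − 0.166667) = -0.0119048.

S_1 ≈ 112.984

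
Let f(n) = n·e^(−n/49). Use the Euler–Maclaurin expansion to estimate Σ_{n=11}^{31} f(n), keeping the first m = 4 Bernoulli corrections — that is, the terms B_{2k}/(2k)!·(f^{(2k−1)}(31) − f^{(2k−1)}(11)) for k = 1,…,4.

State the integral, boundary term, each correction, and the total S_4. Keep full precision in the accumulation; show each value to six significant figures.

The integral term ∫_11^31 x·e^(−x/49) dx = 266.608.
½[f(11) + f(31)] = ½[8.78816 + 16.4666] = 12.6274.
Running total after boundary: 279.235.
k=1: B_{2}/(2)! × [f^{(1)}(31) − f^{(1)}(11)] = 1/12 × (0.195128 − 0.619574) = -0.0353705.
After k=1: 279.200.
k=2: B_{4}/(4)! × [f^{(3)}(31) − f^{(3)}(11)] = −1/720 × (0.000523736 − 0.000923541) = 5.55285e-07.
After k=2: 279.200.
k=3: B_{6}/(6)! × [f^{(5)}(31) − f^{(5)}(11)] = 1/30240 × (4.02416e-07 − 6.61821e-07) = -8.57821e-12.
After k=3: 279.200.
k=4: B_{8}/(8)! × [f^{(7)}(31) − f^{(7)}(11)] = −1/1209600 × (2.44357e-10 − 3.91085e-10) = 1.21303e-16.

S_4 ≈ 279.200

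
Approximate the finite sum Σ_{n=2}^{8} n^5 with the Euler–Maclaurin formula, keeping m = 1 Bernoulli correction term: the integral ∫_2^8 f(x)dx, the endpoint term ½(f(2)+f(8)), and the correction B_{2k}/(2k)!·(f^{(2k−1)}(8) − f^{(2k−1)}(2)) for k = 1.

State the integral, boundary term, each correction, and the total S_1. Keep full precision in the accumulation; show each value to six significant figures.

∫_2^8 x^5 dx evaluates to 43680.0.
Boundary: ½(f(2) + f(8)) = ½(32.0000 + 32768.0) = 16400.0.
Integral + boundary = 60080.0.
k=1: B_{2}/(2)! × [f^{(1)}(8) − f^{(1)}(2)] = 1/12 × (20480.0 − 80.0000) = 1700.00.

S_1 ≈ 61780.0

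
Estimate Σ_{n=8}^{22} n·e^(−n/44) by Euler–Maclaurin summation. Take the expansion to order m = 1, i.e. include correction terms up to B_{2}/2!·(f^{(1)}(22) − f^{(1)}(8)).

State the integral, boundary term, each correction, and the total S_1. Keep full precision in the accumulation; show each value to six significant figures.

S_1 ≈ 156.237

∫_8^22 x·e^(−x/44) dx evaluates to 146.262.
½[f(8) + f(22)] = ½[6.67002 + 13.3437] = 10.0068.
Running total after boundary: 156.268.
k=1: B_{2}/(2)! × [f^{(1)}(22) − f^{(1)}(8)] = 1/12 × (0.303265 − 0.682161) = -0.0315747.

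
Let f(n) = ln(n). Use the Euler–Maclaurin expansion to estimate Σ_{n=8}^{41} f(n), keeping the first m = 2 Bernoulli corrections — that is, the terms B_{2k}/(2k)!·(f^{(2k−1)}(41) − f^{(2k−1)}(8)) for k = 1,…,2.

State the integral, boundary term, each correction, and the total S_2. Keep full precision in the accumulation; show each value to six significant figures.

S_2 ≈ 105.509

Integral: ∫_8^41 ln(x) dx = 102.621.
Boundary: ½(f(8) + f(41)) = ½(2.07944 + 3.71357) = 2.89651.
Integral + boundary = 105.517.
k=1: B_{2}/(2)! × [f^{(1)}(41) − f^{(1)}(8)] = 1/12 × (0.0243902 − 0.125000) = -0.00838415.
Running total after k=1: 105.509.
k=2: B_{4}/(4)! × [f^{(3)}(41) − f^{(3)}(8)] = −1/720 × (2.90187e-05 − 0.00390625) = 5.38504e-06.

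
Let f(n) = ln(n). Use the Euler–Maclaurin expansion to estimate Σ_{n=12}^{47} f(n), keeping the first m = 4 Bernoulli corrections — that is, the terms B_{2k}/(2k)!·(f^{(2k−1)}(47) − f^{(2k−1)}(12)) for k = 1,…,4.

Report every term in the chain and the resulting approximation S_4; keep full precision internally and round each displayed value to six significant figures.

∫_12^47 ln(x) dx evaluates to 116.138.
½[f(12) + f(47)] = ½[2.48491 + 3.85015] = 3.16753.
So far: 119.306.
Order-1 term: 1/12 · (0.0212766 − 0.0833333) = -0.00517139.
Partial sum through k=1: 119.300.
Order-2 term: −1/720 · (1.92636e-05 − 0.00115741) = 1.58076e-06.
Partial sum through k=2: 119.300.
Order-3 term: 1/30240 · (1.04646e-07 − 9.64506e-05) = -3.18604e-09.
Partial sum through k=3: 119.300.
Order-4 term: −1/1209600 · (1.42117e-09 − 2.00939e-05) = 1.66108e-11.

S_4 ≈ 119.300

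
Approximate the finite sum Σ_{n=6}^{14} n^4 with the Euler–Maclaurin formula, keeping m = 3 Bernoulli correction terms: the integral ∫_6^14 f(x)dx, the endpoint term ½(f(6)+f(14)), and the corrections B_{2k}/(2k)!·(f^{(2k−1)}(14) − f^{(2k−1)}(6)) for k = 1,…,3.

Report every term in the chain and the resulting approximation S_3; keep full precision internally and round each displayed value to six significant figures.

The integral term ∫_6^14 x^4 dx = 106010.
Boundary: ½(f(6) + f(14)) = ½(1296.00 + 38416.0) = 19856.0.
Running total after boundary: 125866.
Order-1 term: 1/12 · (10976.0 − 864.000) = 842.667.
Partial sum through k=1: 126708.
Order-2 term: −1/720 · (336.000 − 144.000) = -0.266667.
Partial sum through k=2: 126708.
Order-3 term: 1/30240 · (0.00000 − 0.00000) = 0.00000.

S_3 ≈ 126708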